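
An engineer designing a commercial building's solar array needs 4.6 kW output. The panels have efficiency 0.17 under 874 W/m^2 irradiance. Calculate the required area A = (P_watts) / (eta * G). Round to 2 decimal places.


Convert target power to watts: P = 4.6 * 1000 = 4600.0 W
Compute denominator: eta * G = 0.17 * 874 = 148.58
Required area A = P / (eta * G) = 4600.0 / 148.58
A = 30.96 m^2

30.96


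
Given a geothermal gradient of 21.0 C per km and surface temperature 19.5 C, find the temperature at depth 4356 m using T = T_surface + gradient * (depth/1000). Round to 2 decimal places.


Convert depth to km: 4356 / 1000 = 4.356 km
Temperature increase = gradient * depth_km = 21.0 * 4.356 = 91.48 C
Temperature at depth = T_surface + delta_T = 19.5 + 91.48
T = 110.98 C

110.98


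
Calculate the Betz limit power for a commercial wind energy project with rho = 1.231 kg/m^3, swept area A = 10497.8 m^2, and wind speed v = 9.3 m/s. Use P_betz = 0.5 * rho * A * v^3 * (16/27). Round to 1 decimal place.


The Betz coefficient Cp_max = 16/27 = 0.5926
v^3 = 9.3^3 = 804.357
P_betz = 0.5 * rho * A * v^3 * Cp_max
P_betz = 0.5 * 1.231 * 10497.8 * 804.357 * 0.5926
P_betz = 3079863.1 W

3079863.1


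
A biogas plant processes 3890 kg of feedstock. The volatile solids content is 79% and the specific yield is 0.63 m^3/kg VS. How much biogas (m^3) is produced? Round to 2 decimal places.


Compute volatile solids:
  VS = mass * VS_fraction = 3890 * 0.79 = 3073.1 kg
Calculate biogas volume:
  Biogas = VS * specific_yield = 3073.1 * 0.63
  Biogas = 1936.05 m^3

1936.05


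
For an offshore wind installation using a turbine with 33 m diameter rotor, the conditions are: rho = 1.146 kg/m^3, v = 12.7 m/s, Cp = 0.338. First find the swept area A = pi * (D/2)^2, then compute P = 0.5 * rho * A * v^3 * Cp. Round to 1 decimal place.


Step 1 -- Compute swept area:
  A = pi * (D/2)^2 = pi * (33/2)^2 = 855.3 m^2
Step 2 -- Apply wind power equation:
  P = 0.5 * rho * A * v^3 * Cp
  v^3 = 12.7^3 = 2048.383
  P = 0.5 * 1.146 * 855.3 * 2048.383 * 0.338
  P = 339312.8 W

339312.8


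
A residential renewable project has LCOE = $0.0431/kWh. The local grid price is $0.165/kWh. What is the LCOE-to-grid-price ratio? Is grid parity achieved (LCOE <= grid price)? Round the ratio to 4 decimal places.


Compare LCOE to grid price:
  LCOE = $0.0431/kWh, Grid price = $0.165/kWh
  Ratio = LCOE / grid_price = 0.0431 / 0.165 = 0.2612
  Grid parity achieved (ratio <= 1)? yes

0.2612


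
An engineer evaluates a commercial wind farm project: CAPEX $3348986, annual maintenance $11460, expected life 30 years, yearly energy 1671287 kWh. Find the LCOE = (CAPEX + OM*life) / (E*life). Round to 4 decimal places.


Total cost = CAPEX + OM * lifetime = 3348986 + 11460 * 30 = 3348986 + 343800 = 3692786
Total generation = annual * lifetime = 1671287 * 30 = 50138610 kWh
LCOE = 3692786 / 50138610
LCOE = 0.0737 $/kWh

0.0737


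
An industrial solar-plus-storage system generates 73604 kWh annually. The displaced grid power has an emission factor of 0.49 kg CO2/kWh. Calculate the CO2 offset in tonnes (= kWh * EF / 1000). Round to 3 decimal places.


CO2 offset in kg = generation * emission_factor
CO2 offset = 73604 * 0.49 = 36065.96 kg
Convert to tonnes:
  CO2 offset = 36065.96 / 1000 = 36.066 tonnes

36.066


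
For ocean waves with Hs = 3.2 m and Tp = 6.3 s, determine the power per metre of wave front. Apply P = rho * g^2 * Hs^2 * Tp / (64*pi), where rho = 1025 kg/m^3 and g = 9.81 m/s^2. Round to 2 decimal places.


Apply wave power formula:
  g^2 = 9.81^2 = 96.2361
  Hs^2 = 3.2^2 = 10.24
  Numerator = rho * g^2 * Hs^2 * Tp = 1025 * 96.2361 * 10.24 * 6.3 = 6363592.87
  Denominator = 64 * pi = 201.0619
  P = 6363592.87 / 201.0619 = 31649.91 W/m

31649.91


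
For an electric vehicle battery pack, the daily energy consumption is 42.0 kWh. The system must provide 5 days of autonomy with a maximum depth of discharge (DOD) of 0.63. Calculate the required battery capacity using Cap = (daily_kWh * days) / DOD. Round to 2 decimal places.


Total energy needed = daily * days = 42.0 * 5 = 210.0 kWh
Account for depth of discharge:
  Cap = total_energy / DOD = 210.0 / 0.63
  Cap = 333.33 kWh

333.33


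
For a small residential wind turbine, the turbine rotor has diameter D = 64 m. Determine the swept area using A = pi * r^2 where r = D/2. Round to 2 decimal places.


Compute the rotor radius:
  r = D / 2 = 64 / 2 = 32.0 m
Calculate swept area:
  A = pi * r^2 = pi * 32.0^2
  A = 3216.99 m^2

3216.99


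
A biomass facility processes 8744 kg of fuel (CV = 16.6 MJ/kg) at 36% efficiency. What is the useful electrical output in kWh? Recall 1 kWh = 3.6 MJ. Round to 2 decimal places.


Total energy = mass * CV = 8744 * 16.6 = 145150.4 MJ
Useful energy = total * eta = 145150.4 * 0.36 = 52254.14 MJ
Convert to kWh: 52254.14 / 3.6
Useful energy = 14515.04 kWh

14515.04


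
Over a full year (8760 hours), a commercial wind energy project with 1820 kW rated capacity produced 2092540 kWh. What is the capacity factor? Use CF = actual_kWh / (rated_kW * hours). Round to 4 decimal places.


Capacity factor = actual output / maximum possible output
Maximum possible = rated * hours = 1820 * 8760 = 15943200 kWh
CF = 2092540 / 15943200
CF = 0.1312

0.1312


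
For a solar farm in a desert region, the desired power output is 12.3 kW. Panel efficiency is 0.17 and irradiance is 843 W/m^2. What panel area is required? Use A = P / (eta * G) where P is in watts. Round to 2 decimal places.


Convert target power to watts: P = 12.3 * 1000 = 12300.0 W
Compute denominator: eta * G = 0.17 * 843 = 143.31
Required area A = P / (eta * G) = 12300.0 / 143.31
A = 85.83 m^2

85.83


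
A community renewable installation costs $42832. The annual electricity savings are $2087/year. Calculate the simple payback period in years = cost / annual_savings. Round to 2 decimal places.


Simple payback period = initial cost / annual savings
Payback = 42832 / 2087
Payback = 20.52 years

20.52


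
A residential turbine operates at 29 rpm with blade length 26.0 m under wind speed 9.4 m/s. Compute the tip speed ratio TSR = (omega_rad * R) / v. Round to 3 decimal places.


Convert rotational speed to rad/s:
  omega = 29 * 2 * pi / 60 = 3.0369 rad/s
Compute tip speed:
  v_tip = omega * R = 3.0369 * 26.0 = 78.959 m/s
Tip speed ratio:
  TSR = v_tip / v_wind = 78.959 / 9.4 = 8.400

8.400


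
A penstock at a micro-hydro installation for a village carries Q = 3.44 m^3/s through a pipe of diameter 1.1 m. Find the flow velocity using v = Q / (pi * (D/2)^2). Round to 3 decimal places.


Compute pipe cross-sectional area:
  A = pi * (D/2)^2 = pi * (1.1/2)^2 = 0.9503 m^2
Calculate velocity:
  v = Q / A = 3.44 / 0.9503
  v = 3.620 m/s

3.620


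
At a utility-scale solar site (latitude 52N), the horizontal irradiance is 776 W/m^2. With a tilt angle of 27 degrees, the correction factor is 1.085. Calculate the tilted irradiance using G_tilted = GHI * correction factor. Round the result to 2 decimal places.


Identify the given values:
  GHI = 776 W/m^2, tilt correction factor = 1.085
Apply the formula G_tilted = GHI * factor:
  G_tilted = 776 * 1.085
  G_tilted = 841.96 W/m^2

841.96


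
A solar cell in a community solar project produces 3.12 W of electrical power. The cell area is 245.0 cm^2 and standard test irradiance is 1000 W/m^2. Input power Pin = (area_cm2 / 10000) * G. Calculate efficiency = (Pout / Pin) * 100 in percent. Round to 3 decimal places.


First compute the input power:
  Pin = area_cm2 / 10000 * G = 245.0 / 10000 * 1000 = 24.5 W
Then compute efficiency:
  Efficiency = (Pout / Pin) * 100 = (3.12 / 24.5) * 100
  Efficiency = 12.735%

12.735


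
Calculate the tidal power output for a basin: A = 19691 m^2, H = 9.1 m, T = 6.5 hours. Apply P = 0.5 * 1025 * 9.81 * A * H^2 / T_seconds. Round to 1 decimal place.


Convert period to seconds: T = 6.5 * 3600 = 23400.0 s
H^2 = 9.1^2 = 82.81
P = 0.5 * rho * g * A * H^2 / T
P = 0.5 * 1025 * 9.81 * 19691 * 82.81 / 23400.0
P = 350346.3 W

350346.3


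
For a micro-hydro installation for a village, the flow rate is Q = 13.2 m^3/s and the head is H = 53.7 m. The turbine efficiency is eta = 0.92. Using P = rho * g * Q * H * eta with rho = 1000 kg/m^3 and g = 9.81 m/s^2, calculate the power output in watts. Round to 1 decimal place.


Apply the hydropower formula P = rho * g * Q * H * eta
rho * g = 1000 * 9.81 = 9810.0
P = 9810.0 * 13.2 * 53.7 * 0.92
P = 6397422.8 W

6397422.8


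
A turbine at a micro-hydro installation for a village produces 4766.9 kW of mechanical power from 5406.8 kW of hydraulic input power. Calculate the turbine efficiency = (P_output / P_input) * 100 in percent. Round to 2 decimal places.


Turbine efficiency = (output power / input power) * 100
eta = (4766.9 / 5406.8) * 100
eta = 88.16%

88.16


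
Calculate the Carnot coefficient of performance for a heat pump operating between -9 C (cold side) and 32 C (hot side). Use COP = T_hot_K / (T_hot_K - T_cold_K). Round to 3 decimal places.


Convert to Kelvin:
  T_hot = 32 + 273.15 = 305.15 K
  T_cold = -9 + 273.15 = 264.15 K
Apply Carnot COP formula:
  COP = T_hot_K / (T_hot_K - T_cold_K) = 305.15 / 41.0
  COP = 7.443

7.443


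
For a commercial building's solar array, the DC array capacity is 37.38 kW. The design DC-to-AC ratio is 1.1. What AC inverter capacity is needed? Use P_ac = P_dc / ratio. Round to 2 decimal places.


The inverter AC capacity is determined by the DC/AC ratio.
Given: P_dc = 37.38 kW, DC/AC ratio = 1.1
P_ac = P_dc / ratio = 37.38 / 1.1
P_ac = 33.98 kW

33.98


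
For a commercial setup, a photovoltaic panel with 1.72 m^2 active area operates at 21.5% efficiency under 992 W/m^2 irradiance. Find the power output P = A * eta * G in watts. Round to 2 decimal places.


Use the solar power formula P = A * eta * G.
Given: A = 1.72 m^2, eta = 0.215, G = 992 W/m^2
P = 1.72 * 0.215 * 992
P = 366.84 W

366.84


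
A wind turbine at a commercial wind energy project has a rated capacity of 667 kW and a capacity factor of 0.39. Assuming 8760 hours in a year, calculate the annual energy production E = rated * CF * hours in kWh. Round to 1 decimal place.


Annual energy = rated_kW * capacity_factor * hours_per_year
Given: P_rated = 667 kW, CF = 0.39, hours = 8760
E = 667 * 0.39 * 8760
E = 2278738.8 kWh

2278738.8


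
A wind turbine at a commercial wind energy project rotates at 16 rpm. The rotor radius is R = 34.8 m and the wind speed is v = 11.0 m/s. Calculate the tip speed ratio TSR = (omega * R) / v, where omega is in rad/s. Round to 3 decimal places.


Convert rotational speed to rad/s:
  omega = 16 * 2 * pi / 60 = 1.6755 rad/s
Compute tip speed:
  v_tip = omega * R = 1.6755 * 34.8 = 58.308 m/s
Tip speed ratio:
  TSR = v_tip / v_wind = 58.308 / 11.0 = 5.301

5.301


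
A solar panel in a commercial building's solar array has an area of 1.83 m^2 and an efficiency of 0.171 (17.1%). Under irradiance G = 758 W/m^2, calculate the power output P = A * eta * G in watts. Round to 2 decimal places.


Use the solar power formula P = A * eta * G.
Given: A = 1.83 m^2, eta = 0.171, G = 758 W/m^2
P = 1.83 * 0.171 * 758
P = 237.20 W

237.20


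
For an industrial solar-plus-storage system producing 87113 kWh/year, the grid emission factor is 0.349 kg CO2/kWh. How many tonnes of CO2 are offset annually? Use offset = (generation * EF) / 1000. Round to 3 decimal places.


CO2 offset in kg = generation * emission_factor
CO2 offset = 87113 * 0.349 = 30402.44 kg
Convert to tonnes:
  CO2 offset = 30402.44 / 1000 = 30.402 tonnes

30.402


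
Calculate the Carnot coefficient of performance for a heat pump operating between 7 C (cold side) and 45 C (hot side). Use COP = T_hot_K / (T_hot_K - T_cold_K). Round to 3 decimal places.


Convert to Kelvin:
  T_hot = 45 + 273.15 = 318.15 K
  T_cold = 7 + 273.15 = 280.15 K
Apply Carnot COP formula:
  COP = T_hot_K / (T_hot_K - T_cold_K) = 318.15 / 38.0
  COP = 8.372

8.372


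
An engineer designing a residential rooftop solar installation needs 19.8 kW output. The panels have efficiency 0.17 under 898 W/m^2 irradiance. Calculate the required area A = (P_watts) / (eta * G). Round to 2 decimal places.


Convert target power to watts: P = 19.8 * 1000 = 19800.0 W
Compute denominator: eta * G = 0.17 * 898 = 152.66
Required area A = P / (eta * G) = 19800.0 / 152.66
A = 129.70 m^2

129.70


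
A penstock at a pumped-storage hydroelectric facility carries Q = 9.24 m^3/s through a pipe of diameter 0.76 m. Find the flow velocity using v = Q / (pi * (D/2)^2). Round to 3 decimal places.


Compute pipe cross-sectional area:
  A = pi * (D/2)^2 = pi * (0.76/2)^2 = 0.4536 m^2
Calculate velocity:
  v = Q / A = 9.24 / 0.4536
  v = 20.368 m/s

20.368


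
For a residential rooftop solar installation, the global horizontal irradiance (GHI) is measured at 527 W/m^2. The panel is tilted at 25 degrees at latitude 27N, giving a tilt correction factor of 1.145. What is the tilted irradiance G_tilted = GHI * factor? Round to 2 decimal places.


Identify the given values:
  GHI = 527 W/m^2, tilt correction factor = 1.145
Apply the formula G_tilted = GHI * factor:
  G_tilted = 527 * 1.145
  G_tilted = 603.42 W/m^2

603.42


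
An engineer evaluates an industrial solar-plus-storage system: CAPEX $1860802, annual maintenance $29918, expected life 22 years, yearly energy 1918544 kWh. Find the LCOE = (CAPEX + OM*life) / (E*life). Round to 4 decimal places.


Total cost = CAPEX + OM * lifetime = 1860802 + 29918 * 22 = 1860802 + 658196 = 2518998
Total generation = annual * lifetime = 1918544 * 22 = 42207968 kWh
LCOE = 2518998 / 42207968
LCOE = 0.0597 $/kWh

0.0597


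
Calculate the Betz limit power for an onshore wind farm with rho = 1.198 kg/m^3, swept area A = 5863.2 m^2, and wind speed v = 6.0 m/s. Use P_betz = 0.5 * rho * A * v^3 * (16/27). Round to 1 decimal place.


The Betz coefficient Cp_max = 16/27 = 0.5926
v^3 = 6.0^3 = 216.0
P_betz = 0.5 * rho * A * v^3 * Cp_max
P_betz = 0.5 * 1.198 * 5863.2 * 216.0 * 0.5926
P_betz = 449543.3 W

449543.3


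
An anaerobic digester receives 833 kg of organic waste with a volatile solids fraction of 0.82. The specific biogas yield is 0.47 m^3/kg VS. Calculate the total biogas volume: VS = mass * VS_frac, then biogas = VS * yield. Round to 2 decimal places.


Compute volatile solids:
  VS = mass * VS_fraction = 833 * 0.82 = 683.06 kg
Calculate biogas volume:
  Biogas = VS * specific_yield = 683.06 * 0.47
  Biogas = 321.04 m^3

321.04


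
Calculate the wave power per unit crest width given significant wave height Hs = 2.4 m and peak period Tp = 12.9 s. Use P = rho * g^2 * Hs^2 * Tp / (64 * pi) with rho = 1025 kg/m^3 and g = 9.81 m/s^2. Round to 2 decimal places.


Apply wave power formula:
  g^2 = 9.81^2 = 96.2361
  Hs^2 = 2.4^2 = 5.76
  Numerator = rho * g^2 * Hs^2 * Tp = 1025 * 96.2361 * 5.76 * 12.9 = 7329495.35
  Denominator = 64 * pi = 201.0619
  P = 7329495.35 / 201.0619 = 36453.92 W/m

36453.92


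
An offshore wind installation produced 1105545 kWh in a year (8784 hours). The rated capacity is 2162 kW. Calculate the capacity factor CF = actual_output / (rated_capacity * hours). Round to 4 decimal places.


Capacity factor = actual output / maximum possible output
Maximum possible = rated * hours = 2162 * 8784 = 18991008 kWh
CF = 1105545 / 18991008
CF = 0.0582

0.0582


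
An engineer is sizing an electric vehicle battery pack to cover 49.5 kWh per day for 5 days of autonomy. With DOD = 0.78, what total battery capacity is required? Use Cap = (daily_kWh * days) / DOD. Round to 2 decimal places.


Total energy needed = daily * days = 49.5 * 5 = 247.5 kWh
Account for depth of discharge:
  Cap = total_energy / DOD = 247.5 / 0.78
  Cap = 317.31 kWh

317.31


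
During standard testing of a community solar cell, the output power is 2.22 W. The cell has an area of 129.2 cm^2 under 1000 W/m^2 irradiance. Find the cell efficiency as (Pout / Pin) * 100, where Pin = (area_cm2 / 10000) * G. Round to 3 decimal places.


First compute the input power:
  Pin = area_cm2 / 10000 * G = 129.2 / 10000 * 1000 = 12.92 W
Then compute efficiency:
  Efficiency = (Pout / Pin) * 100 = (2.22 / 12.92) * 100
  Efficiency = 17.183%

17.183


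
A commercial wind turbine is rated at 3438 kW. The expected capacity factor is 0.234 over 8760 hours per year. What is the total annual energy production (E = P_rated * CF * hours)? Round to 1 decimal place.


Annual energy = rated_kW * capacity_factor * hours_per_year
Given: P_rated = 3438 kW, CF = 0.234, hours = 8760
E = 3438 * 0.234 * 8760
E = 7047349.9 kWh

7047349.9


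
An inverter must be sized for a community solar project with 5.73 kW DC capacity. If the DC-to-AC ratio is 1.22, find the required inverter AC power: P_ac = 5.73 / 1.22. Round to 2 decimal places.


The inverter AC capacity is determined by the DC/AC ratio.
Given: P_dc = 5.73 kW, DC/AC ratio = 1.22
P_ac = P_dc / ratio = 5.73 / 1.22
P_ac = 4.70 kW

4.70


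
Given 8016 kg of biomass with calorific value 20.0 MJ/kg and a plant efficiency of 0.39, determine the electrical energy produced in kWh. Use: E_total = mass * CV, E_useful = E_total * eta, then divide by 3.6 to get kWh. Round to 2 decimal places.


Total energy = mass * CV = 8016 * 20.0 = 160320.0 MJ
Useful energy = total * eta = 160320.0 * 0.39 = 62524.8 MJ
Convert to kWh: 62524.8 / 3.6
Useful energy = 17368.00 kWh

17368.00


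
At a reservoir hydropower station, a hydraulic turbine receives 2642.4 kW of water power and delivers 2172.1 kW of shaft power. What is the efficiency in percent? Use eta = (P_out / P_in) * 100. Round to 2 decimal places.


Turbine efficiency = (output power / input power) * 100
eta = (2172.1 / 2642.4) * 100
eta = 82.20%

82.20


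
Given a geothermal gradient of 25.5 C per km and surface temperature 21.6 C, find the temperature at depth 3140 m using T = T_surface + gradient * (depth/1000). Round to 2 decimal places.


Convert depth to km: 3140 / 1000 = 3.14 km
Temperature increase = gradient * depth_km = 25.5 * 3.14 = 80.07 C
Temperature at depth = T_surface + delta_T = 21.6 + 80.07
T = 101.67 C

101.67


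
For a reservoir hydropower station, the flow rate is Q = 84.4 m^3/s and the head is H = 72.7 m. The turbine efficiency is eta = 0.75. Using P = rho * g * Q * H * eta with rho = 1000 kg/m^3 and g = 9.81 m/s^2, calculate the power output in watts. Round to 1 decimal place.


Apply the hydropower formula P = rho * g * Q * H * eta
rho * g = 1000 * 9.81 = 9810.0
P = 9810.0 * 84.4 * 72.7 * 0.75
P = 45144737.1 W

45144737.1


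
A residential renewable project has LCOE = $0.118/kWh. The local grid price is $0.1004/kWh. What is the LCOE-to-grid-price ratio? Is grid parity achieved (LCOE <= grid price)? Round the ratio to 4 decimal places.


Compare LCOE to grid price:
  LCOE = $0.118/kWh, Grid price = $0.1004/kWh
  Ratio = LCOE / grid_price = 0.118 / 0.1004 = 1.1753
  Grid parity achieved (ratio <= 1)? no

1.1753


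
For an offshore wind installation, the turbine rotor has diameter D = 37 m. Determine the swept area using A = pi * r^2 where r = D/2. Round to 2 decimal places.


Compute the rotor radius:
  r = D / 2 = 37 / 2 = 18.5 m
Calculate swept area:
  A = pi * r^2 = pi * 18.5^2
  A = 1075.21 m^2

1075.21


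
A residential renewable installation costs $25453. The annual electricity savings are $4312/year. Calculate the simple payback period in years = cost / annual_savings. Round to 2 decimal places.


Simple payback period = initial cost / annual savings
Payback = 25453 / 4312
Payback = 5.90 years

5.90


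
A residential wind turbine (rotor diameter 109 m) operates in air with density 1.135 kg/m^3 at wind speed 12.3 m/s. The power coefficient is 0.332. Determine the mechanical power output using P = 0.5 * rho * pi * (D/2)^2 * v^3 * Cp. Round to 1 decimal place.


Step 1 -- Compute swept area:
  A = pi * (D/2)^2 = pi * (109/2)^2 = 9331.32 m^2
Step 2 -- Apply wind power equation:
  P = 0.5 * rho * A * v^3 * Cp
  v^3 = 12.3^3 = 1860.867
  P = 0.5 * 1.135 * 9331.32 * 1860.867 * 0.332
  P = 3271614.8 W

3271614.8


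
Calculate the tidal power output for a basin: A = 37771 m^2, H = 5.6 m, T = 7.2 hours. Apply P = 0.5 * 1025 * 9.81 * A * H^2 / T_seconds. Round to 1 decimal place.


Convert period to seconds: T = 7.2 * 3600 = 25920.0 s
H^2 = 5.6^2 = 31.36
P = 0.5 * rho * g * A * H^2 / T
P = 0.5 * 1025 * 9.81 * 37771 * 31.36 / 25920.0
P = 229753.6 W

229753.6


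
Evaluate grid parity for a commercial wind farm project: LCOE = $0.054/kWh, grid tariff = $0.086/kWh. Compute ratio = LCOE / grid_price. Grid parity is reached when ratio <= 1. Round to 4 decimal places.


Compare LCOE to grid price:
  LCOE = $0.054/kWh, Grid price = $0.086/kWh
  Ratio = LCOE / grid_price = 0.054 / 0.086 = 0.6279
  Grid parity achieved (ratio <= 1)? yes

0.6279


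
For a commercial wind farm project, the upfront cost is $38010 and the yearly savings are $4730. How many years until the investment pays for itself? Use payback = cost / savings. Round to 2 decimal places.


Simple payback period = initial cost / annual savings
Payback = 38010 / 4730
Payback = 8.04 years

8.04


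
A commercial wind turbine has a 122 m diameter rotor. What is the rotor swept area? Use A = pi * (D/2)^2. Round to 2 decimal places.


Compute the rotor radius:
  r = D / 2 = 122 / 2 = 61.0 m
Calculate swept area:
  A = pi * r^2 = pi * 61.0^2
  A = 11689.87 m^2

11689.87


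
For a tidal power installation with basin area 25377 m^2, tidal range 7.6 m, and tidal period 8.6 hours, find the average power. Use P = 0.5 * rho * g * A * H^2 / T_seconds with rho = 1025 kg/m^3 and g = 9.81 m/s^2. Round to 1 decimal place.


Convert period to seconds: T = 8.6 * 3600 = 30960.0 s
H^2 = 7.6^2 = 57.76
P = 0.5 * rho * g * A * H^2 / T
P = 0.5 * 1025 * 9.81 * 25377 * 57.76 / 30960.0
P = 238028.7 W

238028.7


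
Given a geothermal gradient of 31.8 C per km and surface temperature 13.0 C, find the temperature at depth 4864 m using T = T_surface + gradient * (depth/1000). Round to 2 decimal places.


Convert depth to km: 4864 / 1000 = 4.864 km
Temperature increase = gradient * depth_km = 31.8 * 4.864 = 154.68 C
Temperature at depth = T_surface + delta_T = 13.0 + 154.68
T = 167.68 C

167.68


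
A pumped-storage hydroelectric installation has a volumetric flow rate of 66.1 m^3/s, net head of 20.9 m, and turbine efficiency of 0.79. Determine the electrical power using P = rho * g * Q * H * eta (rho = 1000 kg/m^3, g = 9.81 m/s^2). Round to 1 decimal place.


Apply the hydropower formula P = rho * g * Q * H * eta
rho * g = 1000 * 9.81 = 9810.0
P = 9810.0 * 66.1 * 20.9 * 0.79
P = 10706409.4 W

10706409.4


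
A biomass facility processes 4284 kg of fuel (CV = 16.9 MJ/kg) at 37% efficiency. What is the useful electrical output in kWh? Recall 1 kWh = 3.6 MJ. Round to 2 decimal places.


Total energy = mass * CV = 4284 * 16.9 = 72399.6 MJ
Useful energy = total * eta = 72399.6 * 0.37 = 26787.85 MJ
Convert to kWh: 26787.85 / 3.6
Useful energy = 7441.07 kWh

7441.07


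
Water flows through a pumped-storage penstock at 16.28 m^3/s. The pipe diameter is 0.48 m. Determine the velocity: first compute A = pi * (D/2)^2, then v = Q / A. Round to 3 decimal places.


Compute pipe cross-sectional area:
  A = pi * (D/2)^2 = pi * (0.48/2)^2 = 0.181 m^2
Calculate velocity:
  v = Q / A = 16.28 / 0.181
  v = 89.967 m/s

89.967


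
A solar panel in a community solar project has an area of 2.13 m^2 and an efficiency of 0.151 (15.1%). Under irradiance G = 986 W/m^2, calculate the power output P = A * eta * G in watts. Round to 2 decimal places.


Use the solar power formula P = A * eta * G.
Given: A = 2.13 m^2, eta = 0.151, G = 986 W/m^2
P = 2.13 * 0.151 * 986
P = 317.13 W

317.13


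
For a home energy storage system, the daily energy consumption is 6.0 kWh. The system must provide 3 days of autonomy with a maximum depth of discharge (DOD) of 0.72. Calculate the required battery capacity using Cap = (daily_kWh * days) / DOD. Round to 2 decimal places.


Total energy needed = daily * days = 6.0 * 3 = 18.0 kWh
Account for depth of discharge:
  Cap = total_energy / DOD = 18.0 / 0.72
  Cap = 25.00 kWh

25.00


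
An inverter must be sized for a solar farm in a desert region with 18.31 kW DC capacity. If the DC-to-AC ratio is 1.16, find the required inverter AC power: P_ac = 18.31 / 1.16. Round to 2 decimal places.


The inverter AC capacity is determined by the DC/AC ratio.
Given: P_dc = 18.31 kW, DC/AC ratio = 1.16
P_ac = P_dc / ratio = 18.31 / 1.16
P_ac = 15.78 kW

15.78


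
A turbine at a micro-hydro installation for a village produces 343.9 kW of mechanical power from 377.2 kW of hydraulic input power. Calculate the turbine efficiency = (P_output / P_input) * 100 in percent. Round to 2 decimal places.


Turbine efficiency = (output power / input power) * 100
eta = (343.9 / 377.2) * 100
eta = 91.17%

91.17


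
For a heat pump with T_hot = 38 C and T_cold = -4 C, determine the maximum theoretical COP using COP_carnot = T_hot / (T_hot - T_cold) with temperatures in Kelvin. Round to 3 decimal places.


Convert to Kelvin:
  T_hot = 38 + 273.15 = 311.15 K
  T_cold = -4 + 273.15 = 269.15 K
Apply Carnot COP formula:
  COP = T_hot_K / (T_hot_K - T_cold_K) = 311.15 / 42.0
  COP = 7.408

7.408


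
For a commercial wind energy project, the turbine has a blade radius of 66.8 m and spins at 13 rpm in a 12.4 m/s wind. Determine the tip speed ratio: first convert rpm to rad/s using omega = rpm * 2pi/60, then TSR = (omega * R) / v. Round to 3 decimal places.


Convert rotational speed to rad/s:
  omega = 13 * 2 * pi / 60 = 1.3614 rad/s
Compute tip speed:
  v_tip = omega * R = 1.3614 * 66.8 = 90.939 m/s
Tip speed ratio:
  TSR = v_tip / v_wind = 90.939 / 12.4 = 7.334

7.334


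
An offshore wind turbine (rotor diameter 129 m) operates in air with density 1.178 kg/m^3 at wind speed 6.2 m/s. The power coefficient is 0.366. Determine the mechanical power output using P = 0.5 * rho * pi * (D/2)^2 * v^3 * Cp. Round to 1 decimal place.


Step 1 -- Compute swept area:
  A = pi * (D/2)^2 = pi * (129/2)^2 = 13069.81 m^2
Step 2 -- Apply wind power equation:
  P = 0.5 * rho * A * v^3 * Cp
  v^3 = 6.2^3 = 238.328
  P = 0.5 * 1.178 * 13069.81 * 238.328 * 0.366
  P = 671491.9 W

671491.9


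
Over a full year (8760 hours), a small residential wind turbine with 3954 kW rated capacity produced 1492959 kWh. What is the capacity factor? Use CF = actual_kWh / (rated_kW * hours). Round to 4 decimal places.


Capacity factor = actual output / maximum possible output
Maximum possible = rated * hours = 3954 * 8760 = 34637040 kWh
CF = 1492959 / 34637040
CF = 0.0431

0.0431


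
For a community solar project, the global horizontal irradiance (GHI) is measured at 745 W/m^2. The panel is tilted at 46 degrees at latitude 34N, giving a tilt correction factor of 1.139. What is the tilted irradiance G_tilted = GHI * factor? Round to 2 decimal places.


Identify the given values:
  GHI = 745 W/m^2, tilt correction factor = 1.139
Apply the formula G_tilted = GHI * factor:
  G_tilted = 745 * 1.139
  G_tilted = 848.56 W/m^2

848.56


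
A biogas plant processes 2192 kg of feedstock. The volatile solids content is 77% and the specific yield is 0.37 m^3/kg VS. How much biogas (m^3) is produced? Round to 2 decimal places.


Compute volatile solids:
  VS = mass * VS_fraction = 2192 * 0.77 = 1687.84 kg
Calculate biogas volume:
  Biogas = VS * specific_yield = 1687.84 * 0.37
  Biogas = 624.50 m^3

624.50


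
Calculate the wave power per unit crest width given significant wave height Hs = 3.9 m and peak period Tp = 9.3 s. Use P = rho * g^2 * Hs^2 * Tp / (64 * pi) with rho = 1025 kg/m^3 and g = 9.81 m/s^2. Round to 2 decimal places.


Apply wave power formula:
  g^2 = 9.81^2 = 96.2361
  Hs^2 = 3.9^2 = 15.21
  Numerator = rho * g^2 * Hs^2 * Tp = 1025 * 96.2361 * 15.21 * 9.3 = 13953207.18
  Denominator = 64 * pi = 201.0619
  P = 13953207.18 / 201.0619 = 69397.56 W/m

69397.56


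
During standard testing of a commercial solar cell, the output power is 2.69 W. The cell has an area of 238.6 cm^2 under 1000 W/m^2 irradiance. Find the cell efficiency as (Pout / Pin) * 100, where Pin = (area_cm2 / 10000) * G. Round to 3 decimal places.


First compute the input power:
  Pin = area_cm2 / 10000 * G = 238.6 / 10000 * 1000 = 23.86 W
Then compute efficiency:
  Efficiency = (Pout / Pin) * 100 = (2.69 / 23.86) * 100
  Efficiency = 11.274%

11.274


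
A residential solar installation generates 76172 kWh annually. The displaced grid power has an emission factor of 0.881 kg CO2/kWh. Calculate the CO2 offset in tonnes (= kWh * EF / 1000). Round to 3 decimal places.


CO2 offset in kg = generation * emission_factor
CO2 offset = 76172 * 0.881 = 67107.53 kg
Convert to tonnes:
  CO2 offset = 67107.53 / 1000 = 67.108 tonnes

67.108


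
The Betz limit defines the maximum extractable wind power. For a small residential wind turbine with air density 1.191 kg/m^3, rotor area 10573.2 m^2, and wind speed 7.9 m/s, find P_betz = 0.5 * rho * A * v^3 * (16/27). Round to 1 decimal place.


The Betz coefficient Cp_max = 16/27 = 0.5926
v^3 = 7.9^3 = 493.039
P_betz = 0.5 * rho * A * v^3 * Cp_max
P_betz = 0.5 * 1.191 * 10573.2 * 493.039 * 0.5926
P_betz = 1839609.8 W

1839609.8


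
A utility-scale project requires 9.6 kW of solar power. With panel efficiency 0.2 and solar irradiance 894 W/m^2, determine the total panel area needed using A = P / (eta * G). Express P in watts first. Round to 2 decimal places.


Convert target power to watts: P = 9.6 * 1000 = 9600.0 W
Compute denominator: eta * G = 0.2 * 894 = 178.8
Required area A = P / (eta * G) = 9600.0 / 178.8
A = 53.69 m^2

53.69


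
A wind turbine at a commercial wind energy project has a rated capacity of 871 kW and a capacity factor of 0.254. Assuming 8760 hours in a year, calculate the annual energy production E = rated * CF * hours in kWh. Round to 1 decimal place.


Annual energy = rated_kW * capacity_factor * hours_per_year
Given: P_rated = 871 kW, CF = 0.254, hours = 8760
E = 871 * 0.254 * 8760
E = 1938009.8 kWh

1938009.8


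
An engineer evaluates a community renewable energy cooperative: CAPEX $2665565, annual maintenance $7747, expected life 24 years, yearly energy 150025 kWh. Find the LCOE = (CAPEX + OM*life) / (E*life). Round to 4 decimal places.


Total cost = CAPEX + OM * lifetime = 2665565 + 7747 * 24 = 2665565 + 185928 = 2851493
Total generation = annual * lifetime = 150025 * 24 = 3600600 kWh
LCOE = 2851493 / 3600600
LCOE = 0.7919 $/kWh

0.7919


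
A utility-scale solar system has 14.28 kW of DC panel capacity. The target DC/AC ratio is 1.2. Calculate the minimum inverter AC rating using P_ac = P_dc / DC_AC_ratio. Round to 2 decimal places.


The inverter AC capacity is determined by the DC/AC ratio.
Given: P_dc = 14.28 kW, DC/AC ratio = 1.2
P_ac = P_dc / ratio = 14.28 / 1.2
P_ac = 11.90 kW

11.90


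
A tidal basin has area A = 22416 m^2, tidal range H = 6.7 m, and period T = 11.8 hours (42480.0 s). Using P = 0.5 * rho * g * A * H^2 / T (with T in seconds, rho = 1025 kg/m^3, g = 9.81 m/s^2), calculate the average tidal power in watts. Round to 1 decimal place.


Convert period to seconds: T = 11.8 * 3600 = 42480.0 s
H^2 = 6.7^2 = 44.89
P = 0.5 * rho * g * A * H^2 / T
P = 0.5 * 1025 * 9.81 * 22416 * 44.89 / 42480.0
P = 119093.0 W

119093.0


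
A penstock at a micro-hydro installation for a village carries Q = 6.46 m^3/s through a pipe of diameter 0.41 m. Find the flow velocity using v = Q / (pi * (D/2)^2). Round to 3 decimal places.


Compute pipe cross-sectional area:
  A = pi * (D/2)^2 = pi * (0.41/2)^2 = 0.132 m^2
Calculate velocity:
  v = Q / A = 6.46 / 0.132
  v = 48.930 m/s

48.930


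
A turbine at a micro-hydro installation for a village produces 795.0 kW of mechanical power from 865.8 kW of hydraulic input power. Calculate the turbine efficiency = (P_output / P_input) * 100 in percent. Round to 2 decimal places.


Turbine efficiency = (output power / input power) * 100
eta = (795.0 / 865.8) * 100
eta = 91.82%

91.82


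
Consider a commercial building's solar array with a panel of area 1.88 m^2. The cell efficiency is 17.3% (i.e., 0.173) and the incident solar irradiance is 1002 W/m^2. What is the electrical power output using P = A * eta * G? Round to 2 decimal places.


Use the solar power formula P = A * eta * G.
Given: A = 1.88 m^2, eta = 0.173, G = 1002 W/m^2
P = 1.88 * 0.173 * 1002
P = 325.89 W

325.89


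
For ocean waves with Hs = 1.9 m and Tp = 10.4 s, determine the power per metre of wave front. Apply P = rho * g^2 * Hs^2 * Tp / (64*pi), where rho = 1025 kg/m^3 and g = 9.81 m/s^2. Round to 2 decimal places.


Apply wave power formula:
  g^2 = 9.81^2 = 96.2361
  Hs^2 = 1.9^2 = 3.61
  Numerator = rho * g^2 * Hs^2 * Tp = 1025 * 96.2361 * 3.61 * 10.4 = 3703415.34
  Denominator = 64 * pi = 201.0619
  P = 3703415.34 / 201.0619 = 18419.28 W/m

18419.28


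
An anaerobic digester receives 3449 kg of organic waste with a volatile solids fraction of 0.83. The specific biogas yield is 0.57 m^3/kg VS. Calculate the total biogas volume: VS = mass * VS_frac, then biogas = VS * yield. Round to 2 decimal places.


Compute volatile solids:
  VS = mass * VS_fraction = 3449 * 0.83 = 2862.67 kg
Calculate biogas volume:
  Biogas = VS * specific_yield = 2862.67 * 0.57
  Biogas = 1631.72 m^3

1631.72


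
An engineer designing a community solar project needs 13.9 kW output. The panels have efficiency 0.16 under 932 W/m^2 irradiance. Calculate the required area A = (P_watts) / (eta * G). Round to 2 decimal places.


Convert target power to watts: P = 13.9 * 1000 = 13900.0 W
Compute denominator: eta * G = 0.16 * 932 = 149.12
Required area A = P / (eta * G) = 13900.0 / 149.12
A = 93.21 m^2

93.21


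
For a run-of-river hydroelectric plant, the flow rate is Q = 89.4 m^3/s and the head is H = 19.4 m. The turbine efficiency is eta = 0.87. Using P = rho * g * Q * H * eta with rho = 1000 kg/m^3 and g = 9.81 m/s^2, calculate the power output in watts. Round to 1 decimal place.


Apply the hydropower formula P = rho * g * Q * H * eta
rho * g = 1000 * 9.81 = 9810.0
P = 9810.0 * 89.4 * 19.4 * 0.87
P = 14802242.3 W

14802242.3


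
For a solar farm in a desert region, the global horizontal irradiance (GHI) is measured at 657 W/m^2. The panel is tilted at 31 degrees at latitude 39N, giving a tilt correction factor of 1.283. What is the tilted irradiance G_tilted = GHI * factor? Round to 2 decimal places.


Identify the given values:
  GHI = 657 W/m^2, tilt correction factor = 1.283
Apply the formula G_tilted = GHI * factor:
  G_tilted = 657 * 1.283
  G_tilted = 842.93 W/m^2

842.93


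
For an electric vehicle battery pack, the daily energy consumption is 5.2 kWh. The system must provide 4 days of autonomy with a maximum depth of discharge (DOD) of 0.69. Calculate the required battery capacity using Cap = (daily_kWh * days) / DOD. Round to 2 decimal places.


Total energy needed = daily * days = 5.2 * 4 = 20.8 kWh
Account for depth of discharge:
  Cap = total_energy / DOD = 20.8 / 0.69
  Cap = 30.14 kWh

30.14


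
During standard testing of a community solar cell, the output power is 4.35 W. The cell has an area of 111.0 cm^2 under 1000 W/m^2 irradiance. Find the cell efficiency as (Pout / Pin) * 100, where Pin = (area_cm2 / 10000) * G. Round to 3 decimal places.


First compute the input power:
  Pin = area_cm2 / 10000 * G = 111.0 / 10000 * 1000 = 11.1 W
Then compute efficiency:
  Efficiency = (Pout / Pin) * 100 = (4.35 / 11.1) * 100
  Efficiency = 39.189%

39.189


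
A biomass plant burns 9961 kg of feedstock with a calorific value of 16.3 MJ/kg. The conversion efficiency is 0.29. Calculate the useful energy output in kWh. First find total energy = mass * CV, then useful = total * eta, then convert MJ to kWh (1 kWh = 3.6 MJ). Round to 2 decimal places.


Total energy = mass * CV = 9961 * 16.3 = 162364.3 MJ
Useful energy = total * eta = 162364.3 * 0.29 = 47085.65 MJ
Convert to kWh: 47085.65 / 3.6
Useful energy = 13079.35 kWh

13079.35


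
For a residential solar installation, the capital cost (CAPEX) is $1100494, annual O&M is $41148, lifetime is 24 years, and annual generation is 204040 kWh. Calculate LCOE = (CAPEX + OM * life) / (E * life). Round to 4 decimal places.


Total cost = CAPEX + OM * lifetime = 1100494 + 41148 * 24 = 1100494 + 987552 = 2088046
Total generation = annual * lifetime = 204040 * 24 = 4896960 kWh
LCOE = 2088046 / 4896960
LCOE = 0.4264 $/kWh

0.4264


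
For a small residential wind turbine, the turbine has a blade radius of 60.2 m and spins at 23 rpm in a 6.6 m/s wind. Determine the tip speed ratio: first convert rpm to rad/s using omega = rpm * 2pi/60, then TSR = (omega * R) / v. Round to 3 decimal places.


Convert rotational speed to rad/s:
  omega = 23 * 2 * pi / 60 = 2.4086 rad/s
Compute tip speed:
  v_tip = omega * R = 2.4086 * 60.2 = 144.995 m/s
Tip speed ratio:
  TSR = v_tip / v_wind = 144.995 / 6.6 = 21.969

21.969


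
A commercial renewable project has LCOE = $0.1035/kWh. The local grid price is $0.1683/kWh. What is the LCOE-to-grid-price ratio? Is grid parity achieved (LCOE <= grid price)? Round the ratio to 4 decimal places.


Compare LCOE to grid price:
  LCOE = $0.1035/kWh, Grid price = $0.1683/kWh
  Ratio = LCOE / grid_price = 0.1035 / 0.1683 = 0.6150
  Grid parity achieved (ratio <= 1)? yes

0.6150


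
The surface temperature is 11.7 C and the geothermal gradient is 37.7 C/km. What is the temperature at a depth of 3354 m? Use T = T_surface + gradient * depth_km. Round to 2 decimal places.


Convert depth to km: 3354 / 1000 = 3.354 km
Temperature increase = gradient * depth_km = 37.7 * 3.354 = 126.45 C
Temperature at depth = T_surface + delta_T = 11.7 + 126.45
T = 138.15 C

138.15


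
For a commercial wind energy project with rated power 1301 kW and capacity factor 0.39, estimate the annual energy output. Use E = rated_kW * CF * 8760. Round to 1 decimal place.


Annual energy = rated_kW * capacity_factor * hours_per_year
Given: P_rated = 1301 kW, CF = 0.39, hours = 8760
E = 1301 * 0.39 * 8760
E = 4444736.4 kWh

4444736.4


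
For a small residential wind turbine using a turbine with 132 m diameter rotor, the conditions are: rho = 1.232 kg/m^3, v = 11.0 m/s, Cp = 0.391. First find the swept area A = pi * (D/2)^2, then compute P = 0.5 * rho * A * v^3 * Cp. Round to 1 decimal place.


Step 1 -- Compute swept area:
  A = pi * (D/2)^2 = pi * (132/2)^2 = 13684.78 m^2
Step 2 -- Apply wind power equation:
  P = 0.5 * rho * A * v^3 * Cp
  v^3 = 11.0^3 = 1331.0
  P = 0.5 * 1.232 * 13684.78 * 1331.0 * 0.391
  P = 4387056.9 W

4387056.9


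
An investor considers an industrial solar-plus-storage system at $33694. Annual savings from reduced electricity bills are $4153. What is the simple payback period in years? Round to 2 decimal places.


Simple payback period = initial cost / annual savings
Payback = 33694 / 4153
Payback = 8.11 years

8.11


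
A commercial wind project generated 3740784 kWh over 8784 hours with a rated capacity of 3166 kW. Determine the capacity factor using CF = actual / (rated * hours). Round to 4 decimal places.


Capacity factor = actual output / maximum possible output
Maximum possible = rated * hours = 3166 * 8784 = 27810144 kWh
CF = 3740784 / 27810144
CF = 0.1345

0.1345


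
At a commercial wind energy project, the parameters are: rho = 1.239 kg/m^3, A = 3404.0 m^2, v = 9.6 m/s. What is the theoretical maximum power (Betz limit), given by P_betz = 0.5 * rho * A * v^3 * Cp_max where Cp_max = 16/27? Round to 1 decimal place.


The Betz coefficient Cp_max = 16/27 = 0.5926
v^3 = 9.6^3 = 884.736
P_betz = 0.5 * rho * A * v^3 * Cp_max
P_betz = 0.5 * 1.239 * 3404.0 * 884.736 * 0.5926
P_betz = 1105607.0 W

1105607.0


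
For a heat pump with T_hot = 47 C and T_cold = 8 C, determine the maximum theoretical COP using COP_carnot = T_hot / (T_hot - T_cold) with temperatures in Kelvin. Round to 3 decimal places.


Convert to Kelvin:
  T_hot = 47 + 273.15 = 320.15 K
  T_cold = 8 + 273.15 = 281.15 K
Apply Carnot COP formula:
  COP = T_hot_K / (T_hot_K - T_cold_K) = 320.15 / 39.0
  COP = 8.209

8.209
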